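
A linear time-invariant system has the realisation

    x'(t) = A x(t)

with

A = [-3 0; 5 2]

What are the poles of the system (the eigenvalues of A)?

det(sI - A) = s^2 - (tr A)s + det A, with tr A = (-3) + 2 = -1 and det A = (-3)·2 - 0·5 = -6 - 0 = -6.
So p(s) = det(sI - A) = s^2 + s - 6.
Factor s^2 + s - 6: two numbers with sum -1 and product -6 are 2 and -3, so s^2 + s - 6 = (s - 2)(s + 3).
Hence p(s) = (s - 2) (s + 3), with roots -3, 2.
At least one eigenvalue has non-negative real part, so the system is not asymptotically stable.

-3, 2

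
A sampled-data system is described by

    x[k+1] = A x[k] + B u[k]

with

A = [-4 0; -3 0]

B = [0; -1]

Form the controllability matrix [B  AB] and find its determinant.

0

AB = [[0], [0]]
Controllability matrix C = [B  AB] = [[0, 0], [-1, 0]]
det(C) = 0·0 - 0·(-1) = 0 - 0 = 0
Since det(C) = 0, rank(C) < 2 and the system is not completely controllable.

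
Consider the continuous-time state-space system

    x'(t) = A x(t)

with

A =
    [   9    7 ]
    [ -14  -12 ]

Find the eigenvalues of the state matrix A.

det(sI - A) = s^2 - (tr A)s + det A, with tr A = 9 + (-12) = -3 and det A = 9·(-12) - 7·(-14) = -108 - (-98) = -10.
So p(s) = det(sI - A) = s^2 + 3s - 10.
Factor s^2 + 3s - 10: two numbers with sum -3 and product -10 are 2 and -5, so s^2 + 3s - 10 = (s - 2)(s + 5).
Hence p(s) = (s - 2) (s + 5), with roots -5, 2.
At least one eigenvalue has non-negative real part, so the system is not asymptotically stable.

-5, 2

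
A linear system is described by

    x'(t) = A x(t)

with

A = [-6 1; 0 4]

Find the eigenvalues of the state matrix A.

det(sI - A) = s^2 - (tr A)s + det A, with tr A = (-6) + 4 = -2 and det A = (-6)·4 - 1·0 = -24 - 0 = -24.
So p(s) = det(sI - A) = s^2 + 2s - 24.
Factor s^2 + 2s - 24: two numbers with sum -2 and product -24 are 4 and -6, so s^2 + 2s - 24 = (s - 4)(s + 6).
Hence p(s) = (s - 4) (s + 6), with roots -6, 4.
At least one eigenvalue has non-negative real part, so the system is not asymptotically stable.

-6, 4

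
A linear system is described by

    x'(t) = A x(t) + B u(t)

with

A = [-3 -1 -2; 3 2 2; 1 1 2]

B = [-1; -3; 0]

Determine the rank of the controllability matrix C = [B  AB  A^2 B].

AB = [[6], [-9], [-4]]
A^2B = [[-1], [-8], [-11]]
Controllability matrix C = [B  AB  A^2B] = [[-1, 6, -1], [-3, -9, -8], [0, -4, -11]]
det(C) = (-1)·((-9)·(-11) - (-8)·(-4)) - 6·((-3)·(-11) - (-8)·0) + (-1)·((-3)·(-4) - (-9)·0) = (-1)·67 - 6·33 + (-1)·12 = -277 ≠ 0, so rank(C) = 3.
rank(C) = 3 = n, so the pair (A, B) is completely controllable.

3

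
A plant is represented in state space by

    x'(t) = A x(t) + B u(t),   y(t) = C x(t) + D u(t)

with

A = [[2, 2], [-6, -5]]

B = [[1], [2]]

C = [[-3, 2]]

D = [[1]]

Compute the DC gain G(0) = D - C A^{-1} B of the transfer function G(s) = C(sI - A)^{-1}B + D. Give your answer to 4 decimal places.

G(0) = C(-A)^{-1}B + D = -C A^{-1} B + D.
det A = 2, so A^{-1} = (1/2)·adj(A) = [[-5/2, -1], [3, 1]]
A^{-1} B = [-9/2, 5]^T
C A^{-1} B = 47/2
G(0) = D - C A^{-1} B = 1 - (47/2) = -45/2 ≈ -22.5000

-22.5000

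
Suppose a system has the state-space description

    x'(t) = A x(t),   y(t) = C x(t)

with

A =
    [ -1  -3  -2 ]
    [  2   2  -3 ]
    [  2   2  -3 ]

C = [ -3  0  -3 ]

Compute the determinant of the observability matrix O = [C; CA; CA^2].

CA = [[-3, 3, 15]]
CA^2 = [[39, 45, -48]]
Observability matrix O = [C; CA; CA^2] = [[-3, 0, -3], [-3, 3, 15], [39, 45, -48]]
Expanding along the first row, det(O) = (-3)·(3·(-48) - 15·45) - 0·((-3)·(-48) - 15·39) + (-3)·((-3)·45 - 3·39) = (-3)·(-819) - 0·(-441) + (-3)·(-252) = 3213
Since det(O) ≠ 0, rank(O) = 3 and the system is completely observable.

3213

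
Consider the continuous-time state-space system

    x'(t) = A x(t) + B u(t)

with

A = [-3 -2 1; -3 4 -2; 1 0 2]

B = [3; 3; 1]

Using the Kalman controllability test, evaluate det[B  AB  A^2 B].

AB = [[-14], [1], [5]]
A^2B = [[45], [36], [-4]]
Controllability matrix C = [B  AB  A^2B] = [[3, -14, 45], [3, 1, 36], [1, 5, -4]]
Expanding along the first row, det(C) = 3·(1·(-4) - 36·5) - (-14)·(3·(-4) - 36·1) + 45·(3·5 - 1·1) = 3·(-184) - (-14)·(-48) + 45·14 = -594
Since det(C) ≠ 0, rank(C) = 3 and the system is completely controllable.

-594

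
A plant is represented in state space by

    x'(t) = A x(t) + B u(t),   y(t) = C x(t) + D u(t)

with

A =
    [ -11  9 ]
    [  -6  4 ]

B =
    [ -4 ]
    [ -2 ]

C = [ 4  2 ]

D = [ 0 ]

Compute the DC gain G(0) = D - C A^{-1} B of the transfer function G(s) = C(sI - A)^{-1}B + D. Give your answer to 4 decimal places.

G(0) = C(-A)^{-1}B + D = -C A^{-1} B + D.
det A = 10, so A^{-1} = (1/10)·adj(A) = [[2/5, -9/10], [3/5, -11/10]]
A^{-1} B = [1/5, -1/5]^T
C A^{-1} B = 2/5
G(0) = D - C A^{-1} B = 0 - (2/5) = -2/5 ≈ -0.4000

-0.4000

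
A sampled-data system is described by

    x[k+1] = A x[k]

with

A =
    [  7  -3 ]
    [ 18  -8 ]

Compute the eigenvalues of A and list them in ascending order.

-2, 1

det(zI - A) = z^2 - (tr A)z + det A, with tr A = 7 + (-8) = -1 and det A = 7·(-8) - (-3)·18 = -56 - (-54) = -2.
So p(z) = det(zI - A) = z^2 + z - 2.
Factor z^2 + z - 2: two numbers with sum -1 and product -2 are 1 and -2, so z^2 + z - 2 = (z - 1)(z + 2).
Hence p(z) = (z - 1) (z + 2), with roots -2, 1.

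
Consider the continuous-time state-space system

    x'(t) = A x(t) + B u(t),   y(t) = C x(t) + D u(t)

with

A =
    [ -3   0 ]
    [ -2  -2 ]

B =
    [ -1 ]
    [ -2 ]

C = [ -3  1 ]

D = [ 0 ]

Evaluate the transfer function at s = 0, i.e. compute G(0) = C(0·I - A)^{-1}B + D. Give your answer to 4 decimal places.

G(0) = C(-A)^{-1}B + D = -C A^{-1} B + D.
det A = 6, so A^{-1} = (1/6)·adj(A) = [[-1/3, 0], [1/3, -1/2]]
A^{-1} B = [1/3, 2/3]^T
C A^{-1} B = -1/3
G(0) = D - C A^{-1} B = 0 - (-1/3) = 1/3 ≈ 0.3333

0.3333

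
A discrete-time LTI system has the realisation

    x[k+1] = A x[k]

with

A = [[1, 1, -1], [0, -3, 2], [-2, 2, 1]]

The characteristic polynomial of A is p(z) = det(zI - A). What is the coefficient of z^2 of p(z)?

Expand det(zI - A) for the 3×3 matrix.
p(z) = z^3 + z^2 - 11z + 5.
(Check: constant term = det(-A) = (-1)^3 det A = 5; coefficient of z^2 = -tr A = 1.)
The coefficient of z^2 is 1.

1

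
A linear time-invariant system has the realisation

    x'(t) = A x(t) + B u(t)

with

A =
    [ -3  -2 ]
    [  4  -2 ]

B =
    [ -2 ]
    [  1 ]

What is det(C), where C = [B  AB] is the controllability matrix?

AB = [[4], [-10]]
Controllability matrix C = [B  AB] = [[-2, 4], [1, -10]]
det(C) = (-2)·(-10) - 4·1 = 20 - 4 = 16
Since det(C) ≠ 0, rank(C) = 2 and the system is completely controllable.

16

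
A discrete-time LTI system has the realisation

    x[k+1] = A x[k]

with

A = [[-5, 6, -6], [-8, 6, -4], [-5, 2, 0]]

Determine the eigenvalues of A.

-2, 1, 2

det(zI - A) = z^3 - (tr A)z^2 + (M11 + M22 + M33)z - det A, where Mii is the 2×2 principal minor of A obtained by deleting row i and column i.
tr A = (-5) + 6 + 0 = 1; M11 = 6·0 - (-4)·2 = 0 - (-8) = 8; M22 = (-5)·0 - (-6)·(-5) = 0 - 30 = -30; M33 = (-5)·6 - 6·(-8) = -30 - (-48) = 18; sum of minors = -4.
det A = (-5)·(6·0 - (-4)·2) - 6·((-8)·0 - (-4)·(-5)) + (-6)·((-8)·2 - 6·(-5)) = (-5)·8 - 6·(-20) + (-6)·14 = -4.
So p(z) = det(zI - A) = z^3 - z^2 - 4z + 4.
Rational-root test: any integer root divides 4. Testing small divisors, z = 1 works: p(1) = 1 + (-1) + (-4) + 4 = 0, so (z - 1) is a factor.
Dividing, p(z) = (z - 1)(z^2 - 4).
Factor z^2 - 4: two numbers with sum 0 and product -4 are 2 and -2, so z^2 - 4 = (z - 2)(z + 2).
Hence p(z) = (z - 2) (z - 1) (z + 2), with roots -2, 1, 2.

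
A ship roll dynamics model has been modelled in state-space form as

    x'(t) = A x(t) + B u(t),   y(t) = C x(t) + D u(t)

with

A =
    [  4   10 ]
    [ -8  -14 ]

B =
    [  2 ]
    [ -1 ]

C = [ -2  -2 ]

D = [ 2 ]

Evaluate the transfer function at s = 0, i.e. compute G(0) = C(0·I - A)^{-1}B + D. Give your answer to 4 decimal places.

1.5000

G(0) = C(-A)^{-1}B + D = -C A^{-1} B + D.
det A = 24, so A^{-1} = (1/24)·adj(A) = [[-7/12, -5/12], [1/3, 1/6]]
A^{-1} B = [-3/4, 1/2]^T
C A^{-1} B = 1/2
G(0) = D - C A^{-1} B = 2 - (1/2) = 3/2 ≈ 1.5000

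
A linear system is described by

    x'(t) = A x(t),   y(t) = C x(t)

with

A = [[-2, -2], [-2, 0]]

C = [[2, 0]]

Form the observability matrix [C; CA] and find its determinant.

-8

CA = [[-4, -4]]
Observability matrix O = [C; CA] = [[2, 0], [-4, -4]]
det(O) = 2·(-4) - 0·(-4) = -8 - 0 = -8
Since det(O) ≠ 0, rank(O) = 2 and the system is completely observable.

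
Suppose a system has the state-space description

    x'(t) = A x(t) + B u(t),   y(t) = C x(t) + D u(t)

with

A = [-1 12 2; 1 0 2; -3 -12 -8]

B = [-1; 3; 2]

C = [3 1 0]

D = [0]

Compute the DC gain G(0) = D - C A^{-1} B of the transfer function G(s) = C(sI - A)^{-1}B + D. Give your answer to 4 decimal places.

G(0) = C(-A)^{-1}B + D = -C A^{-1} B + D.
det A = -24, so A^{-1} = (1/-24)·adj(A) = [[-1, -3, -1], [-1/12, -7/12, -1/6], [1/2, 2, 1/2]]
A^{-1} B = [-10, -2, 13/2]^T
C A^{-1} B = -32
G(0) = D - C A^{-1} B = 0 - (-32) = 32

32.0000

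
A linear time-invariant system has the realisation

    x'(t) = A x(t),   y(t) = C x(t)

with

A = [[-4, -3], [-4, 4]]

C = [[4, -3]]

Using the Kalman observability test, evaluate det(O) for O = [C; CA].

-108

CA = [[-4, -24]]
Observability matrix O = [C; CA] = [[4, -3], [-4, -24]]
det(O) = 4·(-24) - (-3)·(-4) = -96 - 12 = -108
Since det(O) ≠ 0, rank(O) = 2 and the system is completely observable.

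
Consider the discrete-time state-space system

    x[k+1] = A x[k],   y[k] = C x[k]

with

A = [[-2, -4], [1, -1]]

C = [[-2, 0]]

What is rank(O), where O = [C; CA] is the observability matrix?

2

CA = [[4, 8]]
Observability matrix O = [C; CA] = [[-2, 0], [4, 8]]
det(O) = (-2)·8 - 0·4 = -16 - 0 = -16 ≠ 0, so rank(O) = 2.
rank(O) = 2 = n, so the pair (A, C) is completely observable.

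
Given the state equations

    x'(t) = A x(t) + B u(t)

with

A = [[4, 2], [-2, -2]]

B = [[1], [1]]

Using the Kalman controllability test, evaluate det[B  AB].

-10

AB = [[6], [-4]]
Controllability matrix C = [B  AB] = [[1, 6], [1, -4]]
det(C) = 1·(-4) - 6·1 = -4 - 6 = -10
Since det(C) ≠ 0, rank(C) = 2 and the system is completely controllable.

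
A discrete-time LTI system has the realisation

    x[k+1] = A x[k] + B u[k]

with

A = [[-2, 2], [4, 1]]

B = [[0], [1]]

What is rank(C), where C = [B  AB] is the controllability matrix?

AB = [[2], [1]]
Controllability matrix C = [B  AB] = [[0, 2], [1, 1]]
det(C) = 0·1 - 2·1 = 0 - 2 = -2 ≠ 0, so rank(C) = 2.
rank(C) = 2 = n, so the pair (A, B) is completely controllable.

2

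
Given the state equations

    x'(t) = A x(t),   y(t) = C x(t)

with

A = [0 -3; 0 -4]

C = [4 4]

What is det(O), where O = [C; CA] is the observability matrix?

-112

CA = [[0, -28]]
Observability matrix O = [C; CA] = [[4, 4], [0, -28]]
det(O) = 4·(-28) - 4·0 = -112 - 0 = -112
Since det(O) ≠ 0, rank(O) = 2 and the system is completely observable.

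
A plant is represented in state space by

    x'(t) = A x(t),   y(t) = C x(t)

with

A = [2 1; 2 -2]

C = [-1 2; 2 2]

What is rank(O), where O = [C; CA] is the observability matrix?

2

CA = [[2, -5], [8, -2]]
Observability matrix O = [C; CA] = [[-1, 2], [2, 2], [2, -5], [8, -2]]
Take the 2×2 submatrix of O formed by rows 1, 2: [[-1, 2], [2, 2]]. Its determinant is (-1)·2 - 2·2 = -2 - 4 = -6 ≠ 0.
So rank(O) ≥ 2; since O has 2 columns, rank(O) = 2.
rank(O) = 2 = n, so the pair (A, C) is completely observable.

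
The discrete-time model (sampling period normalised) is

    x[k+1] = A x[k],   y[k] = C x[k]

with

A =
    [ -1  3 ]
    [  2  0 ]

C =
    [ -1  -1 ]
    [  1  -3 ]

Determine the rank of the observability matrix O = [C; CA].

2

CA = [[-1, -3], [-7, 3]]
Observability matrix O = [C; CA] = [[-1, -1], [1, -3], [-1, -3], [-7, 3]]
Take the 2×2 submatrix of O formed by rows 1, 2: [[-1, -1], [1, -3]]. Its determinant is (-1)·(-3) - (-1)·1 = 3 - (-1) = 4 ≠ 0.
So rank(O) ≥ 2; since O has 2 columns, rank(O) = 2.
rank(O) = 2 = n, so the pair (A, C) is completely observable.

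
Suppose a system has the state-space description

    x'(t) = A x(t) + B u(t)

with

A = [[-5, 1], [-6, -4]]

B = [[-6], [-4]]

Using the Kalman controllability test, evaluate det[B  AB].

AB = [[26], [52]]
Controllability matrix C = [B  AB] = [[-6, 26], [-4, 52]]
det(C) = (-6)·52 - 26·(-4) = -312 - (-104) = -208
Since det(C) ≠ 0, rank(C) = 2 and the system is completely controllable.

-208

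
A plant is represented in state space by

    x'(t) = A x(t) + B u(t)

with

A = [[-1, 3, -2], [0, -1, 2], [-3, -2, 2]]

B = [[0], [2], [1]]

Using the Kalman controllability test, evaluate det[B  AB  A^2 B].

AB = [[4], [0], [-2]]
A^2B = [[0], [-4], [-16]]
Controllability matrix C = [B  AB  A^2B] = [[0, 4, 0], [2, 0, -4], [1, -2, -16]]
Expanding along the first row, det(C) = 0·(0·(-16) - (-4)·(-2)) - 4·(2·(-16) - (-4)·1) + 0·(2·(-2) - 0·1) = 0·(-8) - 4·(-28) + 0·(-4) = 112
Since det(C) ≠ 0, rank(C) = 3 and the system is completely controllable.

112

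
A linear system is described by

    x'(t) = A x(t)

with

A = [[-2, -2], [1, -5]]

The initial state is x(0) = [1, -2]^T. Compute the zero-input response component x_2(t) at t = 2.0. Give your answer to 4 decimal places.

0.0058

det(sI - A) = s^2 - (tr A)s + det A, with tr A = (-2) + (-5) = -7 and det A = (-2)·(-5) - (-2)·1 = 10 - (-2) = 12.
So p(s) = det(sI - A) = s^2 + 7s + 12.
Factor s^2 + 7s + 12: two numbers with sum -7 and product 12 are -3 and -4, so s^2 + 7s + 12 = (s + 3)(s + 4).
Hence p(s) = (s + 3) (s + 4), with roots -4, -3.
The eigenvalues -4, -3 are distinct and real, so A is diagonalisable and x(t) = e^{At} x(0) = V diag(e^{λ_i t}) V^{-1} x(0), where the columns of V are the eigenvectors.
λ = -4: A - (-4)I = [[2, -2], [1, -1]]. Row 1 gives 2·v1 + (-2)·v2 = 0, so take v_1 = [1, 1]^T.
λ = -3: A - (-3)I = [[1, -2], [1, -2]]. Row 1 gives 1·v1 + (-2)·v2 = 0, so take v_2 = [2, 1]^T.
V = [v_1 v_2] = [[1, 2], [1, 1]] has det V = -1, so V^{-1} = adj(V)/det V = [[-1, 2], [1, -1]].
Modal coordinates z(0) = V^{-1} x(0): (-1)·1 + 2·(-2) = -5; 1·1 + (-1)·(-2) = 3; so z(0) = [-5, 3]^T.
x_2(t) = Σ_i (v_i)_2 · z_i(0) · e^{λ_i t} (row 2 of V times the modal terms).
x_2(2.0) = 1·(-5)·e^{-4·2.0} + 1·3·e^{-3·2.0} = (-5)·0.000335 + 3·0.002479 = 0.0058.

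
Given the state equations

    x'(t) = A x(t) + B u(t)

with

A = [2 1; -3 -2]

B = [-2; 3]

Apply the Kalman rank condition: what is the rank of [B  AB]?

2

AB = [[-1], [0]]
Controllability matrix C = [B  AB] = [[-2, -1], [3, 0]]
det(C) = (-2)·0 - (-1)·3 = 0 - (-3) = 3 ≠ 0, so rank(C) = 2.
rank(C) = 2 = n, so the pair (A, B) is completely controllable.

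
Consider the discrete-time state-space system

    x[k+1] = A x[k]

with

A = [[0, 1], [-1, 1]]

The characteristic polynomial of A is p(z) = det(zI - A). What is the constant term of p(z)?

For a 2×2 matrix, det(zI - A) = z^2 - (tr A)z + det A.
tr A = 1, det A = 1.
So p(z) = z^2 - z + 1.
The constant term is 1.

1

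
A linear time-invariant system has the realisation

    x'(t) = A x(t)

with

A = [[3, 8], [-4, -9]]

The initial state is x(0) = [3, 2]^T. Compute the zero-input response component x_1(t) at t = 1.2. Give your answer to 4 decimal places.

det(sI - A) = s^2 - (tr A)s + det A, with tr A = 3 + (-9) = -6 and det A = 3·(-9) - 8·(-4) = -27 - (-32) = 5.
So p(s) = det(sI - A) = s^2 + 6s + 5.
Factor s^2 + 6s + 5: two numbers with sum -6 and product 5 are -1 and -5, so s^2 + 6s + 5 = (s + 1)(s + 5).
Hence p(s) = (s + 1) (s + 5), with roots -5, -1.
The eigenvalues -5, -1 are distinct and real, so A is diagonalisable and x(t) = e^{At} x(0) = V diag(e^{λ_i t}) V^{-1} x(0), where the columns of V are the eigenvectors.
λ = -5: A - (-5)I = [[8, 8], [-4, -4]]. Row 1 gives 8·v1 + 8·v2 = 0, so take v_1 = [-1, 1]^T.
λ = -1: A - (-1)I = [[4, 8], [-4, -8]]. Row 1 gives 4·v1 + 8·v2 = 0, so take v_2 = [2, -1]^T.
V = [v_1 v_2] = [[-1, 2], [1, -1]] has det V = -1, so V^{-1} = adj(V)/det V = [[1, 2], [1, 1]].
Modal coordinates z(0) = V^{-1} x(0): 1·3 + 2·2 = 7; 1·3 + 1·2 = 5; so z(0) = [7, 5]^T.
x_1(t) = Σ_i (v_i)_1 · z_i(0) · e^{λ_i t} (row 1 of V times the modal terms).
x_1(1.2) = (-1)·7·e^{-5·1.2} + 2·5·e^{-1·1.2} = (-7)·0.002479 + 10·0.301194 = 2.9946.

2.9946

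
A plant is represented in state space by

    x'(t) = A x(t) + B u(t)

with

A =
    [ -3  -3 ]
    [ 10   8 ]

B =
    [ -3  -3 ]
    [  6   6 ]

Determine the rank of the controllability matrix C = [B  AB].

1

AB = [[-9, -9], [18, 18]]
Controllability matrix C = [B  AB] = [[-3, -3, -9, -9], [6, 6, 18, 18]]
Every column of C is a scalar multiple of column 1 = [-3, 6] (multipliers 1, 1, 3, 3), so the columns span a one-dimensional space.
C ≠ 0, hence rank(C) = 1.
rank(C) = 1 < n = 2, so the pair (A, B) is not completely controllable.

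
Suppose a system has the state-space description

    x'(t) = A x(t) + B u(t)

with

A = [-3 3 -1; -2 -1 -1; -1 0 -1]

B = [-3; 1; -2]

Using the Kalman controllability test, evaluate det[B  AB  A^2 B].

691

AB = [[14], [7], [5]]
A^2B = [[-26], [-40], [-19]]
Controllability matrix C = [B  AB  A^2B] = [[-3, 14, -26], [1, 7, -40], [-2, 5, -19]]
Expanding along the first row, det(C) = (-3)·(7·(-19) - (-40)·5) - 14·(1·(-19) - (-40)·(-2)) + (-26)·(1·5 - 7·(-2)) = (-3)·67 - 14·(-99) + (-26)·19 = 691
Since det(C) ≠ 0, rank(C) = 3 and the system is completely controllable.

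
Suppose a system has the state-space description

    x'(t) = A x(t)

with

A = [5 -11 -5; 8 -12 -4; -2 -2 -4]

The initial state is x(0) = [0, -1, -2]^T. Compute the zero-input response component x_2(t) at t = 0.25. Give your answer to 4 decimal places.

1.5413

det(sI - A) = s^3 - (tr A)s^2 + (M11 + M22 + M33)s - det A, where Mii is the 2×2 principal minor of A obtained by deleting row i and column i.
tr A = 5 + (-12) + (-4) = -11; M11 = (-12)·(-4) - (-4)·(-2) = 48 - 8 = 40; M22 = 5·(-4) - (-5)·(-2) = -20 - 10 = -30; M33 = 5·(-12) - (-11)·8 = -60 - (-88) = 28; sum of minors = 38.
det A = 5·((-12)·(-4) - (-4)·(-2)) - (-11)·(8·(-4) - (-4)·(-2)) + (-5)·(8·(-2) - (-12)·(-2)) = 5·40 - (-11)·(-40) + (-5)·(-40) = -40.
So p(s) = det(sI - A) = s^3 + 11s^2 + 38s + 40.
Rational-root test: any integer root divides 40. Testing small divisors, s = -2 works: p(-2) = -8 + 44 + (-76) + 40 = 0, so (s + 2) is a factor.
Dividing, p(s) = (s + 2)(s^2 + 9s + 20).
Factor s^2 + 9s + 20: two numbers with sum -9 and product 20 are -4 and -5, so s^2 + 9s + 20 = (s + 4)(s + 5).
Hence p(s) = (s + 2) (s + 4) (s + 5), with roots -5, -4, -2.
The eigenvalues -5, -4, -2 are distinct and real, so A is diagonalisable and x(t) = e^{At} x(0) = V diag(e^{λ_i t}) V^{-1} x(0), where the columns of V are the eigenvectors.
λ = -5: A - (-5)I = [[10, -11, -5], [8, -7, -4], [-2, -2, 1]]. v must be orthogonal to every row; (row 1) × (row 2) = [9, 0, 18], so take v_1 = [-1, 0, -2]^T.
λ = -4: A - (-4)I = [[9, -11, -5], [8, -8, -4], [-2, -2, 0]]. v must be orthogonal to every row; (row 1) × (row 2) = [4, -4, 16], so take v_2 = [-1, 1, -4]^T.
λ = -2: A - (-2)I = [[7, -11, -5], [8, -10, -4], [-2, -2, -2]]. v must be orthogonal to every row; (row 1) × (row 2) = [-6, -12, 18], so take v_3 = [-1, -2, 3]^T.
V = [v_1 v_2 v_3] = [[-1, -1, -1], [0, 1, -2], [-2, -4, 3]] has det V = -1, so V^{-1} = adj(V)/det V = [[5, -7, -3], [-4, 5, 2], [-2, 2, 1]].
Modal coordinates z(0) = V^{-1} x(0): 5·0 + (-7)·(-1) + (-3)·(-2) = 13; (-4)·0 + 5·(-1) + 2·(-2) = -9; (-2)·0 + 2·(-1) + 1·(-2) = -4; so z(0) = [13, -9, -4]^T.
x_2(t) = Σ_i (v_i)_2 · z_i(0) · e^{λ_i t} (row 2 of V times the modal terms).
x_2(0.25) = 0·13·e^{-5·0.25} + 1·(-9)·e^{-4·0.25} + (-2)·(-4)·e^{-2·0.25} = 0·0.286505 + (-9)·0.367879 + 8·0.606531 = 1.5413.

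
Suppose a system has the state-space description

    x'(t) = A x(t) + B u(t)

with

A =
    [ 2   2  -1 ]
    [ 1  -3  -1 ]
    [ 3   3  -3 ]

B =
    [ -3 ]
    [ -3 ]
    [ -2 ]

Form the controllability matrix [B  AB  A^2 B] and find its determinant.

AB = [[-10], [8], [-12]]
A^2B = [[8], [-22], [30]]
Controllability matrix C = [B  AB  A^2B] = [[-3, -10, 8], [-3, 8, -22], [-2, -12, 30]]
Expanding along the first row, det(C) = (-3)·(8·30 - (-22)·(-12)) - (-10)·((-3)·30 - (-22)·(-2)) + 8·((-3)·(-12) - 8·(-2)) = (-3)·(-24) - (-10)·(-134) + 8·52 = -852
Since det(C) ≠ 0, rank(C) = 3 and the system is completely controllable.

-852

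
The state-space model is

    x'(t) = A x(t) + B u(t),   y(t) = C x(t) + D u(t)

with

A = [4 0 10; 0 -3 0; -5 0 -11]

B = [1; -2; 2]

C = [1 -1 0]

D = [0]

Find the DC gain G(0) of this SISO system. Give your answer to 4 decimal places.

G(0) = C(-A)^{-1}B + D = -C A^{-1} B + D.
det A = -18, so A^{-1} = (1/-18)·adj(A) = [[-11/6, 0, -5/3], [0, -1/3, 0], [5/6, 0, 2/3]]
A^{-1} B = [-31/6, 2/3, 13/6]^T
C A^{-1} B = -35/6
G(0) = D - C A^{-1} B = 0 - (-35/6) = 35/6 ≈ 5.8333

5.8333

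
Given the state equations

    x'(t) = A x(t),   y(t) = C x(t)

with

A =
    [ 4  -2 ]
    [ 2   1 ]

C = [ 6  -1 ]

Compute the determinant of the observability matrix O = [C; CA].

-56

CA = [[22, -13]]
Observability matrix O = [C; CA] = [[6, -1], [22, -13]]
det(O) = 6·(-13) - (-1)·22 = -78 - (-22) = -56
Since det(O) ≠ 0, rank(O) = 2 and the system is completely observable.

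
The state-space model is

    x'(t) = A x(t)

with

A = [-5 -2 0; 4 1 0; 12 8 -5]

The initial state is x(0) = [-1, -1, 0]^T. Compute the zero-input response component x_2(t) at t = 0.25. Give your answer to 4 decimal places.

det(sI - A) = s^3 - (tr A)s^2 + (M11 + M22 + M33)s - det A, where Mii is the 2×2 principal minor of A obtained by deleting row i and column i.
tr A = (-5) + 1 + (-5) = -9; M11 = 1·(-5) - 0·8 = -5 - 0 = -5; M22 = (-5)·(-5) - 0·12 = 25 - 0 = 25; M33 = (-5)·1 - (-2)·4 = -5 - (-8) = 3; sum of minors = 23.
det A = (-5)·(1·(-5) - 0·8) - (-2)·(4·(-5) - 0·12) + 0·(4·8 - 1·12) = (-5)·(-5) - (-2)·(-20) + 0·20 = -15.
So p(s) = det(sI - A) = s^3 + 9s^2 + 23s + 15.
Rational-root test: any integer root divides 15. Testing small divisors, s = -1 works: p(-1) = -1 + 9 + (-23) + 15 = 0, so (s + 1) is a factor.
Dividing, p(s) = (s + 1)(s^2 + 8s + 15).
Factor s^2 + 8s + 15: two numbers with sum -8 and product 15 are -3 and -5, so s^2 + 8s + 15 = (s + 3)(s + 5).
Hence p(s) = (s + 1) (s + 3) (s + 5), with roots -5, -3, -1.
The eigenvalues -5, -3, -1 are distinct and real, so A is diagonalisable and x(t) = e^{At} x(0) = V diag(e^{λ_i t}) V^{-1} x(0), where the columns of V are the eigenvectors.
λ = -5: A - (-5)I = [[0, -2, 0], [4, 6, 0], [12, 8, 0]]. v must be orthogonal to every row; (row 1) × (row 2) = [0, 0, 8], so take v_1 = [0, 0, -1]^T.
λ = -3: A - (-3)I = [[-2, -2, 0], [4, 4, 0], [12, 8, -2]]. v must be orthogonal to every row; (row 1) × (row 3) = [4, -4, 8], so take v_2 = [-1, 1, -2]^T.
λ = -1: A - (-1)I = [[-4, -2, 0], [4, 2, 0], [12, 8, -4]]. v must be orthogonal to every row; (row 1) × (row 3) = [8, -16, -8], so take v_3 = [-1, 2, 1]^T.
V = [v_1 v_2 v_3] = [[0, -1, -1], [0, 1, 2], [-1, -2, 1]] has det V = 1, so V^{-1} = adj(V)/det V = [[5, 3, -1], [-2, -1, 0], [1, 1, 0]].
Modal coordinates z(0) = V^{-1} x(0): 5·(-1) + 3·(-1) + (-1)·0 = -8; (-2)·(-1) + (-1)·(-1) + 0·0 = 3; 1·(-1) + 1·(-1) + 0·0 = -2; so z(0) = [-8, 3, -2]^T.
x_2(t) = Σ_i (v_i)_2 · z_i(0) · e^{λ_i t} (row 2 of V times the modal terms).
x_2(0.25) = 0·(-8)·e^{-5·0.25} + 1·3·e^{-3·0.25} + 2·(-2)·e^{-1·0.25} = 0·0.286505 + 3·0.472367 + (-4)·0.778801 = -1.6981.

-1.6981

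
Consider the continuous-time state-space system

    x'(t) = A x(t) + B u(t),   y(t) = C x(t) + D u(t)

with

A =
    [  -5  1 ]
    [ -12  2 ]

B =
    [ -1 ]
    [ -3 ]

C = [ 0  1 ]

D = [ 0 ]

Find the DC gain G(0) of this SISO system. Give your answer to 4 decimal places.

-1.5000

G(0) = C(-A)^{-1}B + D = -C A^{-1} B + D.
det A = 2, so A^{-1} = (1/2)·adj(A) = [[1, -1/2], [6, -5/2]]
A^{-1} B = [1/2, 3/2]^T
C A^{-1} B = 3/2
G(0) = D - C A^{-1} B = 0 - (3/2) = -3/2 ≈ -1.5000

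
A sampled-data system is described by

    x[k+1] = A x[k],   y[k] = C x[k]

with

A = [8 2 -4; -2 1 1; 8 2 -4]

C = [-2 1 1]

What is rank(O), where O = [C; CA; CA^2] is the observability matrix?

2

CA = [[-10, -1, 5]]
CA^2 = [[-38, -11, 19]]
Observability matrix O = [C; CA; CA^2] = [[-2, 1, 1], [-10, -1, 5], [-38, -11, 19]]
The columns c1, c2, c3 of O are linearly dependent: c1 + 2·c3 = 0 (check each entry), so rank(O) ≤ 2.
The 2×2 minor from rows 1, 2, columns 1, 2 is (-2)·(-1) - 1·(-10) = 2 - (-10) = 12 ≠ 0, so rank(O) = 2.
rank(O) = 2 < n = 3, so the pair (A, C) is not completely observable.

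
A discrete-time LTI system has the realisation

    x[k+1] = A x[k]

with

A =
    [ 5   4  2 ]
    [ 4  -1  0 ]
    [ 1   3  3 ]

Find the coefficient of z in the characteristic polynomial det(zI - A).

-11

Expand det(zI - A) for the 3×3 matrix.
p(z) = z^3 - 7z^2 - 11z + 37.
(Check: constant term = det(-A) = (-1)^3 det A = 37; coefficient of z^2 = -tr A = -7.)
The coefficient of z is -11.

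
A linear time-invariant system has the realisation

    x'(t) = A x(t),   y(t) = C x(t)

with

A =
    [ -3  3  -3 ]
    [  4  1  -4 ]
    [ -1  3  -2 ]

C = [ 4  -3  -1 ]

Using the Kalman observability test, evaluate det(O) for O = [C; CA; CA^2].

CA = [[-23, 6, 2]]
CA^2 = [[91, -57, 41]]
Observability matrix O = [C; CA; CA^2] = [[4, -3, -1], [-23, 6, 2], [91, -57, 41]]
Expanding along the first row, det(O) = 4·(6·41 - 2·(-57)) - (-3)·((-23)·41 - 2·91) + (-1)·((-23)·(-57) - 6·91) = 4·360 - (-3)·(-1125) + (-1)·765 = -2700
Since det(O) ≠ 0, rank(O) = 3 and the system is completely observable.

-2700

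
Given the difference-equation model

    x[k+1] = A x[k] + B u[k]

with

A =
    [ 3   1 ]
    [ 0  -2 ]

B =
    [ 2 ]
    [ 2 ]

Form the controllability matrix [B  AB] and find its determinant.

-24

AB = [[8], [-4]]
Controllability matrix C = [B  AB] = [[2, 8], [2, -4]]
det(C) = 2·(-4) - 8·2 = -8 - 16 = -24
Since det(C) ≠ 0, rank(C) = 2 and the system is completely controllable.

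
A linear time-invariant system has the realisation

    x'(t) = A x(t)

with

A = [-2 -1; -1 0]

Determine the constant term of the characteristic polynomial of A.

For a 2×2 matrix, det(sI - A) = s^2 - (tr A)s + det A.
tr A = -2, det A = -1.
So p(s) = s^2 + 2s - 1.
The constant term is -1.

-1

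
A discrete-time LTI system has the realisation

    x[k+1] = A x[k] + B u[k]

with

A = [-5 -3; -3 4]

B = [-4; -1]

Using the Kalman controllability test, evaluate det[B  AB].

-9

AB = [[23], [8]]
Controllability matrix C = [B  AB] = [[-4, 23], [-1, 8]]
det(C) = (-4)·8 - 23·(-1) = -32 - (-23) = -9
Since det(C) ≠ 0, rank(C) = 2 and the system is completely controllable.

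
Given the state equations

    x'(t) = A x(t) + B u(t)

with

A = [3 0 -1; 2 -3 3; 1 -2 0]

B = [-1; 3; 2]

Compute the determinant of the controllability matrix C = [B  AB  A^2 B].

460

AB = [[-5], [-5], [-7]]
A^2B = [[-8], [-16], [5]]
Controllability matrix C = [B  AB  A^2B] = [[-1, -5, -8], [3, -5, -16], [2, -7, 5]]
Expanding along the first row, det(C) = (-1)·((-5)·5 - (-16)·(-7)) - (-5)·(3·5 - (-16)·2) + (-8)·(3·(-7) - (-5)·2) = (-1)·(-137) - (-5)·47 + (-8)·(-11) = 460
Since det(C) ≠ 0, rank(C) = 3 and the system is completely controllable.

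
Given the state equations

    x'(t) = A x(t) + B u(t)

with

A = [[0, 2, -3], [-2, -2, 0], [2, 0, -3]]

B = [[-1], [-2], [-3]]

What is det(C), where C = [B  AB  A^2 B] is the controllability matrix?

96

AB = [[5], [6], [7]]
A^2B = [[-9], [-22], [-11]]
Controllability matrix C = [B  AB  A^2B] = [[-1, 5, -9], [-2, 6, -22], [-3, 7, -11]]
Expanding along the first row, det(C) = (-1)·(6·(-11) - (-22)·7) - 5·((-2)·(-11) - (-22)·(-3)) + (-9)·((-2)·7 - 6·(-3)) = (-1)·88 - 5·(-44) + (-9)·4 = 96
Since det(C) ≠ 0, rank(C) = 3 and the system is completely controllable.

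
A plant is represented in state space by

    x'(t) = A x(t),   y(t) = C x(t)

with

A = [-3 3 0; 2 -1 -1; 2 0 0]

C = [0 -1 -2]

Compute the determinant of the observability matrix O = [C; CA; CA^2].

CA = [[-6, 1, 1]]
CA^2 = [[22, -19, -1]]
Observability matrix O = [C; CA; CA^2] = [[0, -1, -2], [-6, 1, 1], [22, -19, -1]]
Expanding along the first row, det(O) = 0·(1·(-1) - 1·(-19)) - (-1)·((-6)·(-1) - 1·22) + (-2)·((-6)·(-19) - 1·22) = 0·18 - (-1)·(-16) + (-2)·92 = -200
Since det(O) ≠ 0, rank(O) = 3 and the system is completely observable.

-200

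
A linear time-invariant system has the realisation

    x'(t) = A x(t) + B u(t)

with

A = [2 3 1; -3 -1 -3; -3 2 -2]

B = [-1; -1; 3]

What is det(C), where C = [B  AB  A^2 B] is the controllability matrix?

-748

AB = [[-2], [-5], [-5]]
A^2B = [[-24], [26], [6]]
Controllability matrix C = [B  AB  A^2B] = [[-1, -2, -24], [-1, -5, 26], [3, -5, 6]]
Expanding along the first row, det(C) = (-1)·((-5)·6 - 26·(-5)) - (-2)·((-1)·6 - 26·3) + (-24)·((-1)·(-5) - (-5)·3) = (-1)·100 - (-2)·(-84) + (-24)·20 = -748
Since det(C) ≠ 0, rank(C) = 3 and the system is completely controllable.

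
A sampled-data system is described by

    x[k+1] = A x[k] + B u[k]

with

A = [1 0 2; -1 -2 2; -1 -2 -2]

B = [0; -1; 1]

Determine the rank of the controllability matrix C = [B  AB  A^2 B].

AB = [[2], [4], [0]]
A^2B = [[2], [-10], [-10]]
Controllability matrix C = [B  AB  A^2B] = [[0, 2, 2], [-1, 4, -10], [1, 0, -10]]
det(C) = 0·(4·(-10) - (-10)·0) - 2·((-1)·(-10) - (-10)·1) + 2·((-1)·0 - 4·1) = 0·(-40) - 2·20 + 2·(-4) = -48 ≠ 0, so rank(C) = 3.
rank(C) = 3 = n, so the pair (A, B) is completely controllable.

3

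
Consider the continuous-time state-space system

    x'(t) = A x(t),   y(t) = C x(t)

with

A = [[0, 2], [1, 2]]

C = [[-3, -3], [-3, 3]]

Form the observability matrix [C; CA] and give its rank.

CA = [[-3, -12], [3, 0]]
Observability matrix O = [C; CA] = [[-3, -3], [-3, 3], [-3, -12], [3, 0]]
Take the 2×2 submatrix of O formed by rows 1, 2: [[-3, -3], [-3, 3]]. Its determinant is (-3)·3 - (-3)·(-3) = -9 - 9 = -18 ≠ 0.
So rank(O) ≥ 2; since O has 2 columns, rank(O) = 2.
rank(O) = 2 = n, so the pair (A, C) is completely observable.

2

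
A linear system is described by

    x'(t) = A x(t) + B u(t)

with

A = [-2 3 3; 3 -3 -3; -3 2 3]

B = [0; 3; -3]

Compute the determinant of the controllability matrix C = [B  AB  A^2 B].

AB = [[0], [0], [-3]]
A^2B = [[-9], [9], [-9]]
Controllability matrix C = [B  AB  A^2B] = [[0, 0, -9], [3, 0, 9], [-3, -3, -9]]
Expanding along the first row, det(C) = 0·(0·(-9) - 9·(-3)) - 0·(3·(-9) - 9·(-3)) + (-9)·(3·(-3) - 0·(-3)) = 0·27 - 0·0 + (-9)·(-9) = 81
Since det(C) ≠ 0, rank(C) = 3 and the system is completely controllable.

81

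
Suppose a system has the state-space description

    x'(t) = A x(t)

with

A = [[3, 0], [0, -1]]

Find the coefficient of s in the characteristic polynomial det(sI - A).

For a 2×2 matrix, det(sI - A) = s^2 - (tr A)s + det A.
tr A = 2, det A = -3.
So p(s) = s^2 - 2s - 3.
The coefficient of s is -2.

-2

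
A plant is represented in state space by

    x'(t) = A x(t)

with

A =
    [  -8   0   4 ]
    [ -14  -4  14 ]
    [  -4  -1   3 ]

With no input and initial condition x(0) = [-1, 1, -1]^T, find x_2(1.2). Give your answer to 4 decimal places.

-1.2322

det(sI - A) = s^3 - (tr A)s^2 + (M11 + M22 + M33)s - det A, where Mii is the 2×2 principal minor of A obtained by deleting row i and column i.
tr A = (-8) + (-4) + 3 = -9; M11 = (-4)·3 - 14·(-1) = -12 - (-14) = 2; M22 = (-8)·3 - 4·(-4) = -24 - (-16) = -8; M33 = (-8)·(-4) - 0·(-14) = 32 - 0 = 32; sum of minors = 26.
det A = (-8)·((-4)·3 - 14·(-1)) - 0·((-14)·3 - 14·(-4)) + 4·((-14)·(-1) - (-4)·(-4)) = (-8)·2 - 0·14 + 4·(-2) = -24.
So p(s) = det(sI - A) = s^3 + 9s^2 + 26s + 24.
Rational-root test: any integer root divides 24. Testing small divisors, s = -2 works: p(-2) = -8 + 36 + (-52) + 24 = 0, so (s + 2) is a factor.
Dividing, p(s) = (s + 2)(s^2 + 7s + 12).
Factor s^2 + 7s + 12: two numbers with sum -7 and product 12 are -3 and -4, so s^2 + 7s + 12 = (s + 3)(s + 4).
Hence p(s) = (s + 2) (s + 3) (s + 4), with roots -4, -3, -2.
The eigenvalues -4, -3, -2 are distinct and real, so A is diagonalisable and x(t) = e^{At} x(0) = V diag(e^{λ_i t}) V^{-1} x(0), where the columns of V are the eigenvectors.
λ = -4: A - (-4)I = [[-4, 0, 4], [-14, 0, 14], [-4, -1, 7]]. v must be orthogonal to every row; (row 1) × (row 3) = [4, 12, 4], so take v_1 = [1, 3, 1]^T.
λ = -3: A - (-3)I = [[-5, 0, 4], [-14, -1, 14], [-4, -1, 6]]. v must be orthogonal to every row; (row 1) × (row 2) = [4, 14, 5], so take v_2 = [4, 14, 5]^T.
λ = -2: A - (-2)I = [[-6, 0, 4], [-14, -2, 14], [-4, -1, 5]]. v must be orthogonal to every row; (row 1) × (row 2) = [8, 28, 12], so take v_3 = [-2, -7, -3]^T.
V = [v_1 v_2 v_3] = [[1, 4, -2], [3, 14, -7], [1, 5, -3]] has det V = -1, so V^{-1} = adj(V)/det V = [[7, -2, 0], [-2, 1, -1], [-1, 1, -2]].
Modal coordinates z(0) = V^{-1} x(0): 7·(-1) + (-2)·1 + 0·(-1) = -9; (-2)·(-1) + 1·1 + (-1)·(-1) = 4; (-1)·(-1) + 1·1 + (-2)·(-1) = 4; so z(0) = [-9, 4, 4]^T.
x_2(t) = Σ_i (v_i)_2 · z_i(0) · e^{λ_i t} (row 2 of V times the modal terms).
x_2(1.2) = 3·(-9)·e^{-4·1.2} + 14·4·e^{-3·1.2} + (-7)·4·e^{-2·1.2} = (-27)·0.008230 + 56·0.027324 + (-28)·0.090718 = -1.2322.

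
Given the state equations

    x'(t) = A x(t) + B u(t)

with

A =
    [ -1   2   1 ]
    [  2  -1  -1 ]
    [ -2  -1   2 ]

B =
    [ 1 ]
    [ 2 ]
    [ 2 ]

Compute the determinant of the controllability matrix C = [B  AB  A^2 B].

180

AB = [[5], [-2], [0]]
A^2B = [[-9], [12], [-8]]
Controllability matrix C = [B  AB  A^2B] = [[1, 5, -9], [2, -2, 12], [2, 0, -8]]
Expanding along the first row, det(C) = 1·((-2)·(-8) - 12·0) - 5·(2·(-8) - 12·2) + (-9)·(2·0 - (-2)·2) = 1·16 - 5·(-40) + (-9)·4 = 180
Since det(C) ≠ 0, rank(C) = 3 and the system is completely controllable.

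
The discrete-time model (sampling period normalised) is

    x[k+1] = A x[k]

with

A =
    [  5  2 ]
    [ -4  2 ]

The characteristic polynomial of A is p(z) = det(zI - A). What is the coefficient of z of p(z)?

For a 2×2 matrix, det(zI - A) = z^2 - (tr A)z + det A.
tr A = 7, det A = 18.
So p(z) = z^2 - 7z + 18.
The coefficient of z is -7.

-7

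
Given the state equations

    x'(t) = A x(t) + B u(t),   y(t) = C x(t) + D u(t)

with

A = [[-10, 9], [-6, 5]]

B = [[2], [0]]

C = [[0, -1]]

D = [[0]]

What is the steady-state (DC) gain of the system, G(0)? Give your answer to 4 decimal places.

3.0000

G(0) = C(-A)^{-1}B + D = -C A^{-1} B + D.
det A = 4, so A^{-1} = (1/4)·adj(A) = [[5/4, -9/4], [3/2, -5/2]]
A^{-1} B = [5/2, 3]^T
C A^{-1} B = -3
G(0) = D - C A^{-1} B = 0 - (-3) = 3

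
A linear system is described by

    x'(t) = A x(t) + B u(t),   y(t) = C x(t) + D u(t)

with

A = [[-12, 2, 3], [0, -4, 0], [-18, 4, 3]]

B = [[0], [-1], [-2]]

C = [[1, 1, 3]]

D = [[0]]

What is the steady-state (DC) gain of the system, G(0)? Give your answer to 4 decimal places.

G(0) = C(-A)^{-1}B + D = -C A^{-1} B + D.
det A = -72, so A^{-1} = (1/-72)·adj(A) = [[1/6, -1/12, -1/6], [0, -1/4, 0], [1, -1/6, -2/3]]
A^{-1} B = [5/12, 1/4, 3/2]^T
C A^{-1} B = 31/6
G(0) = D - C A^{-1} B = 0 - (31/6) = -31/6 ≈ -5.1667

-5.1667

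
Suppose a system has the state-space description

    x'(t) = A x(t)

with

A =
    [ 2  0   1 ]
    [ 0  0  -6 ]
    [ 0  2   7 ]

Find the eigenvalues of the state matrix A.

det(sI - A) = s^3 - (tr A)s^2 + (M11 + M22 + M33)s - det A, where Mii is the 2×2 principal minor of A obtained by deleting row i and column i.
tr A = 2 + 0 + 7 = 9; M11 = 0·7 - (-6)·2 = 0 - (-12) = 12; M22 = 2·7 - 1·0 = 14 - 0 = 14; M33 = 2·0 - 0·0 = 0 - 0 = 0; sum of minors = 26.
det A = 2·(0·7 - (-6)·2) - 0·(0·7 - (-6)·0) + 1·(0·2 - 0·0) = 2·12 - 0·0 + 1·0 = 24.
So p(s) = det(sI - A) = s^3 - 9s^2 + 26s - 24.
Rational-root test: any integer root divides -24. Testing small divisors, s = 2 works: p(2) = 8 + (-36) + 52 + (-24) = 0, so (s - 2) is a factor.
Dividing, p(s) = (s - 2)(s^2 - 7s + 12).
Factor s^2 - 7s + 12: two numbers with sum 7 and product 12 are 4 and 3, so s^2 - 7s + 12 = (s - 4)(s - 3).
Hence p(s) = (s - 4) (s - 3) (s - 2), with roots 2, 3, 4.
At least one eigenvalue has non-negative real part, so the system is not asymptotically stable.

2, 3, 4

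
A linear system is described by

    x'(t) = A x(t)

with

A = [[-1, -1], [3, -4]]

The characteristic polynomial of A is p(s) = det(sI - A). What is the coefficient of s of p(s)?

For a 2×2 matrix, det(sI - A) = s^2 - (tr A)s + det A.
tr A = -5, det A = 7.
So p(s) = s^2 + 5s + 7.
The coefficient of s is 5.

5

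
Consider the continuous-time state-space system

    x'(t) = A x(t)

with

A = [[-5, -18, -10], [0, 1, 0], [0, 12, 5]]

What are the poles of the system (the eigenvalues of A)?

-5, 1, 5

det(sI - A) = s^3 - (tr A)s^2 + (M11 + M22 + M33)s - det A, where Mii is the 2×2 principal minor of A obtained by deleting row i and column i.
tr A = (-5) + 1 + 5 = 1; M11 = 1·5 - 0·12 = 5 - 0 = 5; M22 = (-5)·5 - (-10)·0 = -25 - 0 = -25; M33 = (-5)·1 - (-18)·0 = -5 - 0 = -5; sum of minors = -25.
det A = (-5)·(1·5 - 0·12) - (-18)·(0·5 - 0·0) + (-10)·(0·12 - 1·0) = (-5)·5 - (-18)·0 + (-10)·0 = -25.
So p(s) = det(sI - A) = s^3 - s^2 - 25s + 25.
Rational-root test: any integer root divides 25. Testing small divisors, s = 1 works: p(1) = 1 + (-1) + (-25) + 25 = 0, so (s - 1) is a factor.
Dividing, p(s) = (s - 1)(s^2 - 25).
Factor s^2 - 25: two numbers with sum 0 and product -25 are 5 and -5, so s^2 - 25 = (s - 5)(s + 5).
Hence p(s) = (s - 5) (s - 1) (s + 5), with roots -5, 1, 5.
At least one eigenvalue has non-negative real part, so the system is not asymptotically stable.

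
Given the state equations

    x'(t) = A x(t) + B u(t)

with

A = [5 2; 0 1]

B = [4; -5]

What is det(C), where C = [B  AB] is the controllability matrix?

30

AB = [[10], [-5]]
Controllability matrix C = [B  AB] = [[4, 10], [-5, -5]]
det(C) = 4·(-5) - 10·(-5) = -20 - (-50) = 30
Since det(C) ≠ 0, rank(C) = 2 and the system is completely controllable.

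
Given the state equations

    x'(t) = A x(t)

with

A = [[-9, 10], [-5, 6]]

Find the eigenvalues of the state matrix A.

-4, 1

det(sI - A) = s^2 - (tr A)s + det A, with tr A = (-9) + 6 = -3 and det A = (-9)·6 - 10·(-5) = -54 - (-50) = -4.
So p(s) = det(sI - A) = s^2 + 3s - 4.
Factor s^2 + 3s - 4: two numbers with sum -3 and product -4 are 1 and -4, so s^2 + 3s - 4 = (s - 1)(s + 4).
Hence p(s) = (s - 1) (s + 4), with roots -4, 1.
At least one eigenvalue has non-negative real part, so the system is not asymptotically stable.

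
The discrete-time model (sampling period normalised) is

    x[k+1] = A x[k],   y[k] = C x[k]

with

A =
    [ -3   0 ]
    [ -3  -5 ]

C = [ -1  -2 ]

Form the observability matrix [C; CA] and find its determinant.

8

CA = [[9, 10]]
Observability matrix O = [C; CA] = [[-1, -2], [9, 10]]
det(O) = (-1)·10 - (-2)·9 = -10 - (-18) = 8
Since det(O) ≠ 0, rank(O) = 2 and the system is completely observable.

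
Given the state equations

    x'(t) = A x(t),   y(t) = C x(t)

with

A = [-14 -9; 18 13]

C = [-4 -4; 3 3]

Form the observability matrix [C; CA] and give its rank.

CA = [[-16, -16], [12, 12]]
Observability matrix O = [C; CA] = [[-4, -4], [3, 3], [-16, -16], [12, 12]]
Every row of O is a scalar multiple of row 1 = [-4, -4] (multipliers 1, -3/4, 4, -3), so the rows span a one-dimensional space.
O ≠ 0, hence rank(O) = 1.
rank(O) = 1 < n = 2, so the pair (A, C) is not completely observable.

1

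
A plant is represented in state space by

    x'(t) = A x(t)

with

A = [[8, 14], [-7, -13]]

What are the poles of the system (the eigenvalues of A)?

-6, 1

det(sI - A) = s^2 - (tr A)s + det A, with tr A = 8 + (-13) = -5 and det A = 8·(-13) - 14·(-7) = -104 - (-98) = -6.
So p(s) = det(sI - A) = s^2 + 5s - 6.
Factor s^2 + 5s - 6: two numbers with sum -5 and product -6 are 1 and -6, so s^2 + 5s - 6 = (s - 1)(s + 6).
Hence p(s) = (s - 1) (s + 6), with roots -6, 1.
At least one eigenvalue has non-negative real part, so the system is not asymptotically stable.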